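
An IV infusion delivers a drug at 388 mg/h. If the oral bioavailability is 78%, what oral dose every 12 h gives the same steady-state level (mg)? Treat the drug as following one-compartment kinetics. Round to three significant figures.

5970 mg

To maintain the same Css, the systemic dosing rate must be unchanged: F·D/τ = infusion rate.
D = rate × τ / F = 388 × 12 / 0.78 = 5969 mg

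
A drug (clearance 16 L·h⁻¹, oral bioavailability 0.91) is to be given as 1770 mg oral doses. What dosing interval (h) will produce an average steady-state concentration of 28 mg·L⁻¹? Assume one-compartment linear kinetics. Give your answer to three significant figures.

F·D/τ = CL·Css → τ = F·D / (CL·Css).
τ = 0.91 × 1770 / (16 × 28) = 3.595 h

3.60 h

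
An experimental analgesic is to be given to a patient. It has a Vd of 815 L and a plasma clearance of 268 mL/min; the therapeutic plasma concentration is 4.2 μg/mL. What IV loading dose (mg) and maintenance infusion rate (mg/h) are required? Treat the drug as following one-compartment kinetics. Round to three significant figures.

LD = Vd · C_target = 815.0 × 4.2 = 3423 mg
CL = 268 mL/min × 60/1000 = 16.08 L/h
Maintenance infusion rate = CL × Css = 16.08 × 4.2 = 67.54 mg/h

(a) 3420 mg; (b) 67.5 mg/h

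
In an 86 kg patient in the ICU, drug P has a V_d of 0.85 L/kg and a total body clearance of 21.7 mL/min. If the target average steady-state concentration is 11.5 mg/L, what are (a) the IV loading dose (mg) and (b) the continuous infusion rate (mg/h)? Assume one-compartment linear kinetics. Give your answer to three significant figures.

(a) 841 mg; (b) 15.0 mg/h

Vd(total) = 86 kg × 0.85 L/kg = 73.10 L
Loading: fill Vd to C_target → 73.10 L × 11.5 mg/L = 840.7 mg
Convert clearance: 21.7 mL/min × 60 min/h ÷ 1000 mL/L = 1.302 L/h
Maintenance infusion rate = CL × Css = 1.302 × 11.5 = 14.97 mg/h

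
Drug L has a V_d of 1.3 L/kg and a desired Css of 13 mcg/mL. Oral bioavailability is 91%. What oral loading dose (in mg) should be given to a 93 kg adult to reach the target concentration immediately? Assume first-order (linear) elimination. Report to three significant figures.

Vd(total) = 93 kg × 1.3 L/kg = 120.9 L
LD = Vd × C / F = 120.9 × 13.00 / 0.91 = 1727 mg

1730 mg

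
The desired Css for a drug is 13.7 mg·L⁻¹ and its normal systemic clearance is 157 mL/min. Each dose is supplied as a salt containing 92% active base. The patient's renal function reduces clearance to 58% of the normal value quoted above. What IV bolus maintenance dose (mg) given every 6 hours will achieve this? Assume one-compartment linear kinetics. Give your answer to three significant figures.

488 mg

CL = 157 mL/min = 157 × 0.06 = 9.420 L/h
Patient clearance = 0.58 × 9.420 = 5.464 L/h
At steady state, dose per interval replaces the amount cleared in that interval: S·D/τ = CL·Css.
D = CL × Css × τ / S = 5.464 × 13.7 × 6 / 0.92 = 488.2 mg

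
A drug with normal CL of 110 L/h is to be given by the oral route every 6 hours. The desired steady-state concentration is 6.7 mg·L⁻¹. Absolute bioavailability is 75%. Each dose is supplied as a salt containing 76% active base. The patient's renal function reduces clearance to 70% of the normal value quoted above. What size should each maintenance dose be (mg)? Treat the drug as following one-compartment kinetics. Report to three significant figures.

5430 mg

Patient clearance = 0.7 × 110.0 = 77.00 L/h
D = CL × Css × τ / F / S = 77.00 × 6.7 × 6 / 0.75 / 0.76 = 5431 mg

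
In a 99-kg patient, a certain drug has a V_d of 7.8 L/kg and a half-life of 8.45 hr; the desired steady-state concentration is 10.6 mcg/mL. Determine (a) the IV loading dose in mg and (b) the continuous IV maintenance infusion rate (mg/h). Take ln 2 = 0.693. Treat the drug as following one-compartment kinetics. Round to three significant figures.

(a) 8190 mg; (b) 671 mg/h

Total Vd = 7.8 × 99 = 772.2 L
LD = Vd × C = 772.2 × 10.6 = 8185 mg
CL = 0.693 × Vd / t½ = 0.693 × 772.2 / 8.45 = 63.33 L/h
Infusion rate = CL × Css = 63.33 × 10.6 = 671.3 mg/h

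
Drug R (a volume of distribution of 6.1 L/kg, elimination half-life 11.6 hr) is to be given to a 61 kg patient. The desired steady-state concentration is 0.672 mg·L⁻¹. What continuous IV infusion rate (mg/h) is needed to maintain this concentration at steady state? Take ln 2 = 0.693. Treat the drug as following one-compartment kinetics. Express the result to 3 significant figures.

Vd(total) = 61 kg × 6.1 L/kg = 372.1 L
k = 0.693/11.6 = 0.05974 h⁻¹, so CL = k·Vd = 0.05974 × 372.1 = 22.23 L/h
Infusion rate = CL × Css = 22.23 × 0.672 = 14.94 mg/h

14.9 mg/h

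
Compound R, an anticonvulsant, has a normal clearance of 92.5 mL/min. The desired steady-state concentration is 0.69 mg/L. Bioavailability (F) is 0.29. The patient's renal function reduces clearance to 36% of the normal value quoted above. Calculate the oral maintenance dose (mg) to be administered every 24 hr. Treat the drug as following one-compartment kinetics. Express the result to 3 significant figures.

114 mg

CL = 92.5 mL/min = 92.5 × 0.06 = 5.550 L/h
Patient clearance = 0.36 × 5.550 = 1.998 L/h
At steady state, dose per interval replaces the amount cleared in that interval: F·D/τ = CL·Css.
D = CL × Css × τ / F = 1.998 × 0.69 × 24 / 0.29 = 114.1 mg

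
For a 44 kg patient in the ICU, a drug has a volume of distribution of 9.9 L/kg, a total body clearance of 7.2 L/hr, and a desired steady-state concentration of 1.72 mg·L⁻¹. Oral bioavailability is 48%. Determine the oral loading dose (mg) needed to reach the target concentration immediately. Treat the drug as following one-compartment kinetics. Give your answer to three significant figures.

Vd = 9.9 L/kg × 44 kg = 435.6 L
LD = Vd × C / F = 435.6 × 1.720 / 0.48 = 1561 mg

1560 mg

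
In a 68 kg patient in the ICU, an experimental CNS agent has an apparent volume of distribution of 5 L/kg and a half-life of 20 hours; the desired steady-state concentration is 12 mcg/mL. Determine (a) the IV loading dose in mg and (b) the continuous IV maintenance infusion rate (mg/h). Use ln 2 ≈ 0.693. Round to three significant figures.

(a) 4080 mg; (b) 141 mg/h

Vd = 5 L/kg × 68 kg = 340.0 L
LD = Vd × C = 340.0 × 12 = 4080 mg
CL = 0.693 × Vd / t½ = 0.693 × 340.0 / 20 = 11.78 L/h
Infusion rate = CL × Css = 11.78 × 12 = 141.4 mg/h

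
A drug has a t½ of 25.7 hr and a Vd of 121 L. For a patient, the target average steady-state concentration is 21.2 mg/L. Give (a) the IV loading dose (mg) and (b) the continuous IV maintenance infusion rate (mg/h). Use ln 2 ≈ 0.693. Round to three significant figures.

LD = Vd × C = 121.0 × 21.2 = 2565 mg
CL = 0.693 × Vd / t½ = 0.693 × 121.0 / 25.7 = 3.263 L/h
Infusion rate = CL × Css = 3.263 × 21.2 = 69.18 mg/h

(a) 2570 mg; (b) 69.2 mg/h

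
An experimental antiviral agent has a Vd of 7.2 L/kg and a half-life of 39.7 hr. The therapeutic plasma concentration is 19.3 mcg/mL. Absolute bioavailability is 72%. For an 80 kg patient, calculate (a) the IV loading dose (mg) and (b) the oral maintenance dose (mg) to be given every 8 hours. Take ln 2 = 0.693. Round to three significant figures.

(a) 11100 mg; (b) 2160 mg

Total Vd = 7.2 × 80 = 576.0 L
LD = Vd × C = 576.0 × 19.3 = 11120 mg
CL = 0.693 × Vd / t½ = 0.693 × 576.0 / 39.7 = 10.05 L/h
D = CL × Css × τ / F = 10.05 × 19.3 × 8 / 0.72 = 2155 mg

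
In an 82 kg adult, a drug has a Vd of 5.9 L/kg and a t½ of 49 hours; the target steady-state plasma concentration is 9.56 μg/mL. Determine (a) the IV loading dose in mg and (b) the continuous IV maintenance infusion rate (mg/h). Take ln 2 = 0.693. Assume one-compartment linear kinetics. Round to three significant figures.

Vd(total) = 82 kg × 5.9 L/kg = 483.8 L
LD = Vd × C = 483.8 × 9.56 = 4625 mg
CL = 0.693 × Vd / t½ = 0.693 × 483.8 / 49 = 6.842 L/h
Infusion rate = CL × Css = 6.842 × 9.56 = 65.41 mg/h

(a) 4630 mg; (b) 65.4 mg/h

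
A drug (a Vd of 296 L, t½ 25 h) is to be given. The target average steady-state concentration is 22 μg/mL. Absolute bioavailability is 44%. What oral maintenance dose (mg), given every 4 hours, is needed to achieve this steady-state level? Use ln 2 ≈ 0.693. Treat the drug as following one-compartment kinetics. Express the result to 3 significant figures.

1640 mg

CL = ln 2 · Vd / t½ = 0.693 × 296.0 / 25 = 8.205 L/h
D = CL × Css × τ / F = 8.205 × 22 × 4 / 0.44 = 1641 mg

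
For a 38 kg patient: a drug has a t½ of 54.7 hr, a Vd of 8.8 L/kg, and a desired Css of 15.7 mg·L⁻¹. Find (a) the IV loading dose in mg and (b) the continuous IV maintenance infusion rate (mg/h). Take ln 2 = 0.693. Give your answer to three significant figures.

(a) 5250 mg; (b) 66.5 mg/h

Vd = 8.8 L/kg × 38 kg = 334.4 L
LD = Vd × C = 334.4 × 15.7 = 5250 mg
CL = 0.693 × Vd / t½ = 0.693 × 334.4 / 54.7 = 4.237 L/h
Infusion rate = CL × Css = 4.237 × 15.7 = 66.52 mg/h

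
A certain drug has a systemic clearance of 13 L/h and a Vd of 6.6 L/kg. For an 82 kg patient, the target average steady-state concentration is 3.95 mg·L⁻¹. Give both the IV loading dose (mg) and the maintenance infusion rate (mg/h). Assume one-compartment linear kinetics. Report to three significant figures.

(a) 2140 mg; (b) 51.4 mg/h

Vd(total) = 82 kg × 6.6 L/kg = 541.2 L
Loading dose = Vd × C = 541.2 × 3.95 = 2138 mg
Infusion rate = 13.00 L/h × 3.95 mg/L = 51.35 mg/h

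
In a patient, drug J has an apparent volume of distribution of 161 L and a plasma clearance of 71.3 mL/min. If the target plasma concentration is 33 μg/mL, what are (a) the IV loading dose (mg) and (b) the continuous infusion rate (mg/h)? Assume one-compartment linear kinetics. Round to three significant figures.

LD = Vd · C_target = 161.0 × 33 = 5313 mg
CL = 71.3 mL/min × 60/1000 = 4.278 L/h
Maintenance: replace elimination → rate = CL × Css = 4.278 × 33 = 141.2 mg/h

(a) 5310 mg; (b) 141 mg/h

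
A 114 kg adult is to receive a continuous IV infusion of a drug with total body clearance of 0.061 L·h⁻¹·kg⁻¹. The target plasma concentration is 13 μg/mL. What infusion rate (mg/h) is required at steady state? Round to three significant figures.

CL = 0.061 L·h⁻¹·kg⁻¹ × 114 kg = 6.954 L/h
At steady state, infusion rate equals elimination rate: rate in = CL × Css.
Infusion rate = CL · Css = 6.954 L/h × 13 mg/L = 90.40 mg/h

90.4 mg/h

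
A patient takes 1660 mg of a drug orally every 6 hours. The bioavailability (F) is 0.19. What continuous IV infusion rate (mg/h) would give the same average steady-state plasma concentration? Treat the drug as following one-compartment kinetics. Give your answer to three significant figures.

Equivalent systemic input: infusion rate = F·D/τ.
Rate = 0.19 × 1660 / 6 = 52.57 mg/h

52.6 mg/h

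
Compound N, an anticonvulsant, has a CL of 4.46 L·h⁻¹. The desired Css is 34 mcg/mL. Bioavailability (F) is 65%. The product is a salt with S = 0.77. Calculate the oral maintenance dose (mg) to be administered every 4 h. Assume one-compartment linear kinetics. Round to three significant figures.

1210 mg

D = CL × Css × τ / F / S = 4.460 × 34 × 4 / 0.65 / 0.77 = 1212 mg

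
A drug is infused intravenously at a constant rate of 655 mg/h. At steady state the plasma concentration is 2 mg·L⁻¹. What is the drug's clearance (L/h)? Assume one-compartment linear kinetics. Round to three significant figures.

At steady state, infusion rate = CL × Css, so CL = rate / Css.
CL = 655 / 2 = 327.5 L/h

328 L/h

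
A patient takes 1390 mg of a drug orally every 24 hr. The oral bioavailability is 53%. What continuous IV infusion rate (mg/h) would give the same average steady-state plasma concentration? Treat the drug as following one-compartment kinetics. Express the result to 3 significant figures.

30.7 mg/h

Equivalent systemic input: infusion rate = F·D/τ.
Rate = 0.53 × 1390 / 24 = 30.70 mg/h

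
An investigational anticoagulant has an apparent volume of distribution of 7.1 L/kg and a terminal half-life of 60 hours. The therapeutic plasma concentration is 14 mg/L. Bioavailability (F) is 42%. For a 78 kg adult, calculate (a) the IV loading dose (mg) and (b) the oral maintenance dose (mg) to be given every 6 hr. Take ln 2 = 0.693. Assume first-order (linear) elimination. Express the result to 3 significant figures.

Vd(total) = 78 kg × 7.1 L/kg = 553.8 L
LD = Vd × C = 553.8 × 14 = 7753 mg
CL = 0.693 × Vd / t½ = 0.693 × 553.8 / 60 = 6.396 L/h
D = CL × Css × τ / F = 6.396 × 14 × 6 / 0.42 = 1279 mg

(a) 7750 mg; (b) 1280 mg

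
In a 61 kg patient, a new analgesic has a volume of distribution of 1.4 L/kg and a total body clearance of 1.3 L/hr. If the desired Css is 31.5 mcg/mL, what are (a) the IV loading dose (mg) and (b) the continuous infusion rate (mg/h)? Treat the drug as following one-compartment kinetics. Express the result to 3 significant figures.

(a) 2690 mg; (b) 41.0 mg/h

Vd = 1.4 L/kg × 61 kg = 85.40 L
Loading dose = Vd × C = 85.40 × 31.5 = 2690 mg
Infusion rate = 1.300 L/h × 31.5 mg/L = 40.95 mg/h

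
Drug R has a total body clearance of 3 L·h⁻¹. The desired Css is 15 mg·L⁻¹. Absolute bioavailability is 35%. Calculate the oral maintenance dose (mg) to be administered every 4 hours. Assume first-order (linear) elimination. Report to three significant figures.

D = CL × Css × τ / F = 3.000 × 15 × 4 / 0.35 = 514.3 mg

514 mg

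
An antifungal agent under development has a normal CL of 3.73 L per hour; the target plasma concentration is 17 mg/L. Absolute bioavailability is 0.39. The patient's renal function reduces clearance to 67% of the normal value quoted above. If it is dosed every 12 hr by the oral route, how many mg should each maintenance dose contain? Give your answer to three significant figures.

1310 mg

Patient clearance = 0.67 × 3.730 = 2.499 L/h
At steady state, dose per interval replaces the amount cleared in that interval: F·D/τ = CL·Css.
D = CL × Css × τ / F = 2.499 × 17 × 12 / 0.39 = 1307 mg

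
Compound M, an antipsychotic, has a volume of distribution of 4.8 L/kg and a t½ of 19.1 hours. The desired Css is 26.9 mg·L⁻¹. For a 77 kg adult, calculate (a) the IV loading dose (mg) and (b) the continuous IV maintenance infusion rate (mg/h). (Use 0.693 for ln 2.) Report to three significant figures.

Total Vd = 4.8 × 77 = 369.6 L
LD = Vd × C = 369.6 × 26.9 = 9942 mg
CL = 0.693 × Vd / t½ = 0.693 × 369.6 / 19.1 = 13.41 L/h
Infusion rate = CL × Css = 13.41 × 26.9 = 360.7 mg/h

(a) 9940 mg; (b) 361 mg/h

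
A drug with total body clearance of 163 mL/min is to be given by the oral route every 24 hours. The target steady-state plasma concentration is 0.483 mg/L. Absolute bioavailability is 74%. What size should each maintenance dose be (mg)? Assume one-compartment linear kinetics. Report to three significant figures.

CL = 163 mL/min × 60/1000 = 9.780 L/h
At steady state, dose per interval replaces the amount cleared in that interval: F·D/τ = CL·Css.
D = CL × Css × τ / F = 9.780 × 0.483 × 24 / 0.74 = 153.2 mg

153 mg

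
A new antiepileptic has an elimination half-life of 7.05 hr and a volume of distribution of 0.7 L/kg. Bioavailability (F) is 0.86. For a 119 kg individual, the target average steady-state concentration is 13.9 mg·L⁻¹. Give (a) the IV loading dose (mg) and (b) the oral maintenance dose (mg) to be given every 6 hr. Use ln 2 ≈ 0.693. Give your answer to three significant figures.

(a) 1160 mg; (b) 794 mg

Total Vd = 0.7 × 119 = 83.30 L
LD = Vd × C = 83.30 × 13.9 = 1158 mg
CL = 0.693 × Vd / t½ = 0.693 × 83.30 / 7.05 = 8.188 L/h
D = CL × Css × τ / F = 8.188 × 13.9 × 6 / 0.86 = 794.0 mg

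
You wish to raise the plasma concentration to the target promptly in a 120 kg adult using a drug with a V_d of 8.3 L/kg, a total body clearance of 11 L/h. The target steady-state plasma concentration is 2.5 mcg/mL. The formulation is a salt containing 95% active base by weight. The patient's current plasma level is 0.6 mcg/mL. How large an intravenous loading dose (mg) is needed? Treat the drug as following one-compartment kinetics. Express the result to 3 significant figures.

1990 mg

Vd = 8.3 L/kg × 120 kg = 996.0 L
Loading dose depends on Vd (not clearance): it fills the distribution volume.
Concentration deficit ΔC = 2.5 − 0.6 = 1.900 mg/L
LD = Vd × ΔC / S = 996.0 × 1.900 / 0.95 = 1992 mg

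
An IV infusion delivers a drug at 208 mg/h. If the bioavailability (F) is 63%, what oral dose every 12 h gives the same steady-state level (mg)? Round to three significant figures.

3960 mg

To maintain the same Css, the systemic dosing rate must be unchanged: F·D/τ = infusion rate.
D = rate × τ / F = 208 × 12 / 0.63 = 3962 mg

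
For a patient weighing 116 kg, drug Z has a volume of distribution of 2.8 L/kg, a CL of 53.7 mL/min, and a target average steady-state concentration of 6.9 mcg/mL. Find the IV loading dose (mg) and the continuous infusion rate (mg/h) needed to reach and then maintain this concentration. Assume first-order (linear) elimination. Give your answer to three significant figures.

Total Vd = 2.8 × 116 = 324.8 L
Loading dose = Vd × C = 324.8 × 6.9 = 2241 mg
CL = 53.7 mL/min = 53.7 × 0.06 = 3.222 L/h
Maintenance: replace elimination → rate = CL × Css = 3.222 × 6.9 = 22.23 mg/h

(a) 2240 mg; (b) 22.2 mg/h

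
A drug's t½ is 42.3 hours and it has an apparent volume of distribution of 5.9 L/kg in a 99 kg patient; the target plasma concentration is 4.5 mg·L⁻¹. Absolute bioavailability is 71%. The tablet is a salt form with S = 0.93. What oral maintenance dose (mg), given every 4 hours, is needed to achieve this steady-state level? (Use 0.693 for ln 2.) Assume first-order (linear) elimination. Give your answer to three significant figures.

261 mg

Vd(total) = 99 kg × 5.9 L/kg = 584.1 L
CL = 0.693 × Vd / t½ = 0.693 × 584.1 / 42.3 = 9.569 L/h
D = CL × Css × τ / F / S = 9.569 × 4.5 × 4 / 0.71 / 0.93 = 260.9 mg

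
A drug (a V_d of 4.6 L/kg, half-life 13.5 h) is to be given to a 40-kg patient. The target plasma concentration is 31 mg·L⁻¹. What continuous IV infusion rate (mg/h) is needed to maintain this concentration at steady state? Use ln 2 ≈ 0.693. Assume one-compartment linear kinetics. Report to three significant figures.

293 mg/h

Total Vd = 4.6 × 40 = 184.0 L
CL = 0.693 × Vd / t½ = 0.693 × 184.0 / 13.5 = 9.445 L/h
Infusion rate = CL × Css = 9.445 × 31 = 292.8 mg/h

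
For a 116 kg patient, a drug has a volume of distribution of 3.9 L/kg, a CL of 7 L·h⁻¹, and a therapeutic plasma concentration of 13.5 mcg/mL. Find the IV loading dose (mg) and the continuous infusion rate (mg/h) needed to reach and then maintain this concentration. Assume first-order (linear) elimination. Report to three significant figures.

Vd(total) = 116 kg × 3.9 L/kg = 452.4 L
Loading: fill Vd to C_target → 452.4 L × 13.5 mg/L = 6107 mg
Maintenance infusion rate = CL × Css = 7.000 × 13.5 = 94.50 mg/h

(a) 6110 mg; (b) 94.5 mg/h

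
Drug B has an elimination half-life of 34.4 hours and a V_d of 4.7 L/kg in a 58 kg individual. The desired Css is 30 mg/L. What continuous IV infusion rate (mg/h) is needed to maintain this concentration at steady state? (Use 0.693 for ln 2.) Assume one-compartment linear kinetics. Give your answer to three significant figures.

165 mg/h

Vd(total) = 58 kg × 4.7 L/kg = 272.6 L
k = 0.693/34.4 = 0.02015 h⁻¹, so CL = k·Vd = 0.02015 × 272.6 = 5.493 L/h
Infusion rate = CL × Css = 5.493 × 30 = 164.8 mg/h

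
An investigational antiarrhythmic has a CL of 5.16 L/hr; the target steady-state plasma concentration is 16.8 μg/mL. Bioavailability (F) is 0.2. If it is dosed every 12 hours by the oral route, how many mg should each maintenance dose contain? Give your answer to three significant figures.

5200 mg

D = CL × Css × τ / F = 5.160 × 16.8 × 12 / 0.2 = 5201 mg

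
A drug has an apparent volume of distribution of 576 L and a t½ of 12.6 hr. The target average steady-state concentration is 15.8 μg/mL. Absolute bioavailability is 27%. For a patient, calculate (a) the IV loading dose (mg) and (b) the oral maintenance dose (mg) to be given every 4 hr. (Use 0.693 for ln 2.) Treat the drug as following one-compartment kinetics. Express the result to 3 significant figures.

LD = Vd × C = 576.0 × 15.8 = 9101 mg
CL = 0.693 × Vd / t½ = 0.693 × 576.0 / 12.6 = 31.68 L/h
D = CL × Css × τ / F = 31.68 × 15.8 × 4 / 0.27 = 7415 mg

(a) 9100 mg; (b) 7420 mg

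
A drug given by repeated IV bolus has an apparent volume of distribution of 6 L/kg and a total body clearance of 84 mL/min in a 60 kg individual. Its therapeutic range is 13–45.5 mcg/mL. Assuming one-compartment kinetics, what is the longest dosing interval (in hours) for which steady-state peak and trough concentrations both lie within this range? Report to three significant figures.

Total Vd = 6 × 60 = 360.0 L
Convert clearance: 84 mL/min × 60 min/h ÷ 1000 mL/L = 5.040 L/h
k = CL / Vd = 5.040 / 360.0 = 0.01400 h⁻¹
Between IV bolus doses, concentration decays as C = C₀·e^(−kτ), so C_peak/C_trough = e^(kτ).
τ_max = ln(C_peak/C_trough) / k = ln(45.5/13) / 0.01400 = 1.253 / 0.01400 = 89.50 h

89.5 h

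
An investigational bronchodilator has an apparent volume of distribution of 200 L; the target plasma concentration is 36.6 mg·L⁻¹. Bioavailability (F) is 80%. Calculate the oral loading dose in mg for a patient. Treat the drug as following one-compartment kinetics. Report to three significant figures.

LD = Vd × C / F = 200.0 × 36.60 / 0.8 = 9150 mg

9150 mg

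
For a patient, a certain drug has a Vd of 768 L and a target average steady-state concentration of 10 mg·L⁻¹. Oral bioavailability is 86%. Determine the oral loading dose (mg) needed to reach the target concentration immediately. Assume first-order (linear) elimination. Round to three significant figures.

8930 mg

LD = Vd × C / F = 768.0 × 10.00 / 0.86 = 8930 mg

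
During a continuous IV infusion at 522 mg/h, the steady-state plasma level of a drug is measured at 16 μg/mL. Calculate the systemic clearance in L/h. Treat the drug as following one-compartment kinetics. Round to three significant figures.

At steady state, infusion rate = CL × Css, so CL = rate / Css.
CL = 522 / 16 = 32.63 L/h

32.6 L/h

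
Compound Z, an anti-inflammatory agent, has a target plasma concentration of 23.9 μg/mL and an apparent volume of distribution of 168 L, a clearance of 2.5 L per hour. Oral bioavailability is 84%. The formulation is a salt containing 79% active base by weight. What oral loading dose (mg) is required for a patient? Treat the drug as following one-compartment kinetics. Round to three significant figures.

6050 mg

LD is governed by Vd — clearance does not enter the loading-dose calculation.
LD = Vd × C / F / S = 168.0 × 23.90 / 0.84 / 0.79 = 6051 mg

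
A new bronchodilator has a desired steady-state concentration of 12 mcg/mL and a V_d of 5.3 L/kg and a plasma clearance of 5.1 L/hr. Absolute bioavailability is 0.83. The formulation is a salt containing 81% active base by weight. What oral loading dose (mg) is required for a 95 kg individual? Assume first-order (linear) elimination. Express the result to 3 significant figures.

Vd(total) = 95 kg × 5.3 L/kg = 503.5 L
LD = Vd × C / F / S = 503.5 × 12.00 / 0.83 / 0.81 = 8987 mg

8990 mg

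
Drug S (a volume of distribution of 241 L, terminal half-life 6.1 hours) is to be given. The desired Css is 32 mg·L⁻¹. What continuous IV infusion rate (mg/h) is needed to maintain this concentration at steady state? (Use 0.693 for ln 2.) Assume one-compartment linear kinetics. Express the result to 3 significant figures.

k = 0.693/6.1 = 0.1136 h⁻¹, so CL = k·Vd = 0.1136 × 241.0 = 27.38 L/h
Infusion rate = CL × Css = 27.38 × 32 = 876.2 mg/h

876 mg/h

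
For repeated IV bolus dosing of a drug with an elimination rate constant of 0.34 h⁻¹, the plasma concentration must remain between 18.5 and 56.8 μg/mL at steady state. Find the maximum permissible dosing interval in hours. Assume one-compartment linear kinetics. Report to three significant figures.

Between IV bolus doses, concentration decays as C = C₀·e^(−kτ), so C_peak/C_trough = e^(kτ).
τ_max = ln(C_peak/C_trough) / k = ln(56.8/18.5) / 0.3400 = 1.122 / 0.3400 = 3.300 h

3.30 h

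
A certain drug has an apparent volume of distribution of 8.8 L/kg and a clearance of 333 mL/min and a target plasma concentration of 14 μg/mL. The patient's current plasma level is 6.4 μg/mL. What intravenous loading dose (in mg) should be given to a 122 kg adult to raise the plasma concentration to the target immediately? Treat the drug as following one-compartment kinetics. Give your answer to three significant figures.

Vd(total) = 122 kg × 8.8 L/kg = 1074 L
Concentration deficit ΔC = 14 − 6.4 = 7.600 mg/L
LD = Vd × ΔC = 1074 × 7.600 = 8162 mg

8160 mg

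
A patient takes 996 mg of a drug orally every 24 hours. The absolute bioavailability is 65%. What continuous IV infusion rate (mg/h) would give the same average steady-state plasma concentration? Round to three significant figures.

Equivalent systemic input: infusion rate = F·D/τ.
Rate = 0.65 × 996 / 24 = 26.98 mg/h

27.0 mg/h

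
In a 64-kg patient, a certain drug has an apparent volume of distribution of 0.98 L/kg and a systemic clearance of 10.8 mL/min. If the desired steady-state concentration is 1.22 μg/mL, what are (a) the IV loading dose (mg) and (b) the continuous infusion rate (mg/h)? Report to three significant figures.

(a) 76.5 mg; (b) 0.791 mg/h

Vd(total) = 64 kg × 0.98 L/kg = 62.72 L
Loading dose = Vd × C = 62.72 × 1.22 = 76.52 mg
CL = 10.8 mL/min × 60/1000 = 0.6480 L/h
Infusion rate = 0.6480 L/h × 1.22 mg/L = 0.7906 mg/h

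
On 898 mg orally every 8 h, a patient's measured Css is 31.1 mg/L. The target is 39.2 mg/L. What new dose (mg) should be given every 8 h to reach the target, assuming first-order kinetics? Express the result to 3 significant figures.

For first-order elimination, Css ∝ F·D/(CL·τ); F and CL are unchanged, so Css ∝ D/τ.
D₂ = D₁ × (Css,target / Css,current) = 898 × 39.2/31.1 = 1132 mg

1130 mg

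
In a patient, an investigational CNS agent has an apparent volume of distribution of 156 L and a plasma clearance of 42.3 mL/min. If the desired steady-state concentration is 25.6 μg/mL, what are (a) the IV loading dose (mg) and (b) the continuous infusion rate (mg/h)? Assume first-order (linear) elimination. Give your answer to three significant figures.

(a) 3990 mg; (b) 65.0 mg/h

Loading dose = Vd × C = 156.0 × 25.6 = 3994 mg
CL = 42.3 mL/min = 42.3 × 0.06 = 2.538 L/h
Maintenance: replace elimination → rate = CL × Css = 2.538 × 25.6 = 64.97 mg/h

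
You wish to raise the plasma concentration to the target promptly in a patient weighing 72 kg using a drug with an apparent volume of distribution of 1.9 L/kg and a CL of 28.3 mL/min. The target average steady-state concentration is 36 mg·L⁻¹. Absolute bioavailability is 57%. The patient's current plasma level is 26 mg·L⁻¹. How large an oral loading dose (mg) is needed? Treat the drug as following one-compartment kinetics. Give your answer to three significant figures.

Total Vd = 1.9 × 72 = 136.8 L
LD is governed by Vd — clearance does not enter the loading-dose calculation.
Concentration deficit ΔC = 36 − 26 = 10.00 mg/L
LD = Vd × ΔC / F = 136.8 × 10.00 / 0.57 = 2400 mg

2400 mg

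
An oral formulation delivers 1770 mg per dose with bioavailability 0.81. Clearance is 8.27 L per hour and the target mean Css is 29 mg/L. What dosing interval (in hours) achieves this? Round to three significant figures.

F·D/τ = CL·Css → τ = F·D / (CL·Css).
τ = 0.81 × 1770 / (8.27 × 29) = 5.978 h

5.98 h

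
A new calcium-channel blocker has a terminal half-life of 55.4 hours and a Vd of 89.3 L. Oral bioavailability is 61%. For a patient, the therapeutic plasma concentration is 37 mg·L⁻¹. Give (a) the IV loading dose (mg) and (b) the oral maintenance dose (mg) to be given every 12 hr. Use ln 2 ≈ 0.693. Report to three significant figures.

(a) 3300 mg; (b) 813 mg

LD = Vd × C = 89.30 × 37 = 3304 mg
CL = 0.693 × Vd / t½ = 0.693 × 89.30 / 55.4 = 1.117 L/h
D = CL × Css × τ / F = 1.117 × 37 × 12 / 0.61 = 813.0 mg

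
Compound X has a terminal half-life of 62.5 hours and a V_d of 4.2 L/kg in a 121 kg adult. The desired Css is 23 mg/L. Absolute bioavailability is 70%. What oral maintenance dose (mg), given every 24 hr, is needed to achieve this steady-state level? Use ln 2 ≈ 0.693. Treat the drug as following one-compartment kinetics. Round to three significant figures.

Total Vd = 4.2 × 121 = 508.2 L
CL = ln 2 · Vd / t½ = 0.693 × 508.2 / 62.5 = 5.635 L/h
D = CL × Css × τ / F = 5.635 × 23 × 24 / 0.7 = 4444 mg

4440 mg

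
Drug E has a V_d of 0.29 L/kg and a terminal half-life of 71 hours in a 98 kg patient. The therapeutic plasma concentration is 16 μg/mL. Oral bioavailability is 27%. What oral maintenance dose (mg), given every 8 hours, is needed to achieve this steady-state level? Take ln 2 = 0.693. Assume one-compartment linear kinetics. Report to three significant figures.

132 mg

Vd(total) = 98 kg × 0.29 L/kg = 28.42 L
CL = 0.693 × Vd / t½ = 0.693 × 28.42 / 71 = 0.2774 L/h
D = CL × Css × τ / F = 0.2774 × 16 × 8 / 0.27 = 131.5 mg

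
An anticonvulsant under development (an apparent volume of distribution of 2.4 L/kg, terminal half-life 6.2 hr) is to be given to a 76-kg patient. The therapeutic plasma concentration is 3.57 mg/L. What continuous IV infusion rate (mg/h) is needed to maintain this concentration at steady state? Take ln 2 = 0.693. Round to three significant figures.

72.8 mg/h

Total Vd = 2.4 × 76 = 182.4 L
CL = 0.693 × Vd / t½ = 0.693 × 182.4 / 6.2 = 20.39 L/h
Infusion rate = CL × Css = 20.39 × 3.57 = 72.79 mg/h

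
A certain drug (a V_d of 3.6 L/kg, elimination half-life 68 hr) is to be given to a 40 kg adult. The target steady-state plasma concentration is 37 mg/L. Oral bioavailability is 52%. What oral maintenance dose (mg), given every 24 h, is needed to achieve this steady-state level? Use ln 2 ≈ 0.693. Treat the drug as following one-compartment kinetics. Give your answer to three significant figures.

2510 mg

Vd = 3.6 L/kg × 40 kg = 144.0 L
k = 0.693/68 = 0.01019 h⁻¹, so CL = k·Vd = 0.01019 × 144.0 = 1.467 L/h
D = CL × Css × τ / F = 1.467 × 37 × 24 / 0.52 = 2505 mg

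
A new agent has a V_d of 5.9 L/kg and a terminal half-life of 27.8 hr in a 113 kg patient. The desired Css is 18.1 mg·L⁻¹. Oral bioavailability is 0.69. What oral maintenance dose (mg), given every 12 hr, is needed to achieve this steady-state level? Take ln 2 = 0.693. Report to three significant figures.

Total Vd = 5.9 × 113 = 666.7 L
CL = ln 2 · Vd / t½ = 0.693 × 666.7 / 27.8 = 16.62 L/h
D = CL × Css × τ / F = 16.62 × 18.1 × 12 / 0.69 = 5232 mg

5230 mg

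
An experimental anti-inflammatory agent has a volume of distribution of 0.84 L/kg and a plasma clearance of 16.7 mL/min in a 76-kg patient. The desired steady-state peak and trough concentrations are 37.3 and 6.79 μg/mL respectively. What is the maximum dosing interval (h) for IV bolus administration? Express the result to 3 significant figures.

Vd(total) = 76 kg × 0.84 L/kg = 63.84 L
Convert clearance: 16.7 mL/min × 60 min/h ÷ 1000 mL/L = 1.002 L/h
k = CL / Vd = 1.002 / 63.84 = 0.01570 h⁻¹
Between IV bolus doses, concentration decays as C = C₀·e^(−kτ), so C_peak/C_trough = e^(kτ).
τ_max = ln(C_peak/C_trough) / k = ln(37.3/6.79) / 0.01570 = 1.704 / 0.01570 = 108.5 h

109 h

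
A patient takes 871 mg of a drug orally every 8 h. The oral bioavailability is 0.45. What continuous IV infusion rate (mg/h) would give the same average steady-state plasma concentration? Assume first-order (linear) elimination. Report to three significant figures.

49.0 mg/h

Equivalent systemic input: infusion rate = F·D/τ.
Rate = 0.45 × 871 / 8 = 48.99 mg/h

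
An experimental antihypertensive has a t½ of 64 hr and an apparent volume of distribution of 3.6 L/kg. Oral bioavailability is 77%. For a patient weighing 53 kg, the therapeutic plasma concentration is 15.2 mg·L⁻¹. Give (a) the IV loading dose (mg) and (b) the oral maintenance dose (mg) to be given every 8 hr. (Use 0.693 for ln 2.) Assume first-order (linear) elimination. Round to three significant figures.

(a) 2900 mg; (b) 326 mg

Total Vd = 3.6 × 53 = 190.8 L
LD = Vd × C = 190.8 × 15.2 = 2900 mg
CL = 0.693 × Vd / t½ = 0.693 × 190.8 / 64 = 2.066 L/h
D = CL × Css × τ / F = 2.066 × 15.2 × 8 / 0.77 = 326.3 mg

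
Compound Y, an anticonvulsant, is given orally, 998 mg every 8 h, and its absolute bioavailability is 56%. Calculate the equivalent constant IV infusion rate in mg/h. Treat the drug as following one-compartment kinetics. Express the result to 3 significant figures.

Equivalent systemic input: infusion rate = F·D/τ.
Rate = 0.56 × 998 / 8 = 69.86 mg/h

69.9 mg/h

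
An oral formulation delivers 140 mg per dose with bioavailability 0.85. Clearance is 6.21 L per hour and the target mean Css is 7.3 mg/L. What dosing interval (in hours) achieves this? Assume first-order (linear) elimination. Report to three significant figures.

F·D/τ = CL·Css → τ = F·D / (CL·Css).
τ = 0.85 × 140 / (6.21 × 7.3) = 2.625 h

2.63 h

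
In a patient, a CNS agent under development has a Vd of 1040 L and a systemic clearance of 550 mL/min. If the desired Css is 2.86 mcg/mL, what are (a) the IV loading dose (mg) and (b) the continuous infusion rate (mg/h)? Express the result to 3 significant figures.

(a) 2970 mg; (b) 94.4 mg/h

LD = Vd · C_target = 1040 × 2.86 = 2974 mg
CL = 550 mL/min × 60/1000 = 33.00 L/h
Infusion rate = 33.00 L/h × 2.86 mg/L = 94.38 mg/h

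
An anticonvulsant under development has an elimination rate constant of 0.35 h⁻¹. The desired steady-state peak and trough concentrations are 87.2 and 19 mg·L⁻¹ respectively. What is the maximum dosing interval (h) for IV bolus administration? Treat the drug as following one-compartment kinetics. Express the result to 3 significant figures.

Between IV bolus doses, concentration decays as C = C₀·e^(−kτ), so C_peak/C_trough = e^(kτ).
τ_max = ln(C_peak/C_trough) / k = ln(87.2/19) / 0.3500 = 1.524 / 0.3500 = 4.354 h

4.35 h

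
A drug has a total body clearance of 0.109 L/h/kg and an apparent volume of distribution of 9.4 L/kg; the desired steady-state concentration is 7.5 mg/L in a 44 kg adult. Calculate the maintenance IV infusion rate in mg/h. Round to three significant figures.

CL = 0.109 L/h/kg × 44 kg = 4.796 L/h
Rate = CL × Css = 4.796 × 7.5 = 35.97 mg/h

36.0 mg/h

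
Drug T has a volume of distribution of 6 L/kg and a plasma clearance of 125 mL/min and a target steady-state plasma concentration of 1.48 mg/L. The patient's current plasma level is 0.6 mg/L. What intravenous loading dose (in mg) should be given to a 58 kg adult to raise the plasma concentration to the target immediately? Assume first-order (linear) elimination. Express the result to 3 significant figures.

306 mg

Vd(total) = 58 kg × 6 L/kg = 348.0 L
Concentration deficit ΔC = 1.48 − 0.6 = 0.8800 mg/L
LD = Vd × ΔC = 348.0 × 0.8800 = 306.2 mg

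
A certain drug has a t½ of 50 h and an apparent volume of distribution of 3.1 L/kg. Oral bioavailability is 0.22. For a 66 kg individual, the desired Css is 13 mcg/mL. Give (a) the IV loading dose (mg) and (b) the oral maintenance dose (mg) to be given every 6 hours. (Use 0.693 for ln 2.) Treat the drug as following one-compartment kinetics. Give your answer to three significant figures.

Vd = 3.1 L/kg × 66 kg = 204.6 L
LD = Vd × C = 204.6 × 13 = 2660 mg
CL = 0.693 × Vd / t½ = 0.693 × 204.6 / 50 = 2.836 L/h
D = CL × Css × τ / F = 2.836 × 13 × 6 / 0.22 = 1005 mg

(a) 2660 mg; (b) 1010 mg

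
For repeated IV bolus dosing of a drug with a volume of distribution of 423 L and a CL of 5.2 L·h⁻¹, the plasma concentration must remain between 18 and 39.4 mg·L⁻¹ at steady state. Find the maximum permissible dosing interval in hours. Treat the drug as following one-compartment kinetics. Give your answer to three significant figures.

63.7 h

k = CL / Vd = 5.200 / 423.0 = 0.01229 h⁻¹
Between IV bolus doses, concentration decays as C = C₀·e^(−kτ), so C_peak/C_trough = e^(kτ).
τ_max = ln(C_peak/C_trough) / k = ln(39.4/18) / 0.01229 = 0.7834 / 0.01229 = 63.74 h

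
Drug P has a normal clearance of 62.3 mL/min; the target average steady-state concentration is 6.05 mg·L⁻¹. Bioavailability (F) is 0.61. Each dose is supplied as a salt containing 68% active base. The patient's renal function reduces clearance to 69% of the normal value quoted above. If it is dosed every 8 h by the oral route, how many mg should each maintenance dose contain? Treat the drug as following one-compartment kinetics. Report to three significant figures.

301 mg

CL = 62.3 mL/min × 60/1000 = 3.738 L/h
Patient clearance = 0.69 × 3.738 = 2.579 L/h
At steady state, dose per interval replaces the amount cleared in that interval: F·S·D/τ = CL·Css.
D = CL × Css × τ / F / S = 2.579 × 6.05 × 8 / 0.61 / 0.68 = 300.9 mg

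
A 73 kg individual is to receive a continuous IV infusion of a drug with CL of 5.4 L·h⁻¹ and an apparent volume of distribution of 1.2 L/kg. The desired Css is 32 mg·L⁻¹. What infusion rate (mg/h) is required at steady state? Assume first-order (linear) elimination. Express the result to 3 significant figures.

173 mg/h

At steady state, infusion rate equals elimination rate: rate in = CL × Css.
Rate = CL × Css = 5.400 × 32 = 172.8 mg/h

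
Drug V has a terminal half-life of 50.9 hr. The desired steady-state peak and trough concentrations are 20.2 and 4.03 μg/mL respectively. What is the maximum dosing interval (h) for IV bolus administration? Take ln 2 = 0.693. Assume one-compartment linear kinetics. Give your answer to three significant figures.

118 h

k = 0.693 / t½ = 0.693 / 50.9 = 0.01361 h⁻¹
Between IV bolus doses, concentration decays as C = C₀·e^(−kτ), so C_peak/C_trough = e^(kτ).
τ_max = ln(C_peak/C_trough) / k = ln(20.2/4.03) / 0.01361 = 1.612 / 0.01361 = 118.4 h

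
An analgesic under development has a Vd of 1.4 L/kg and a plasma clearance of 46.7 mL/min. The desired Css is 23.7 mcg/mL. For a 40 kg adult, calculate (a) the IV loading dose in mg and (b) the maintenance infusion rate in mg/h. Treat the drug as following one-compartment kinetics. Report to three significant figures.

(a) 1330 mg; (b) 66.4 mg/h

Total Vd = 1.4 × 40 = 56.00 L
Loading dose = Vd × C = 56.00 × 23.7 = 1327 mg
CL = 46.7 mL/min = 46.7 × 0.06 = 2.802 L/h
Maintenance infusion rate = CL × Css = 2.802 × 23.7 = 66.41 mg/h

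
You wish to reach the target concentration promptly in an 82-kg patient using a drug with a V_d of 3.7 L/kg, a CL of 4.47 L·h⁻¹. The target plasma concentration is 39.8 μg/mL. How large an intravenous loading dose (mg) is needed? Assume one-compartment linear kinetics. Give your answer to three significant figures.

Vd = 3.7 L/kg × 82 kg = 303.4 L
LD is governed by Vd — clearance does not enter the loading-dose calculation.
LD = Vd × C = 303.4 × 39.80 = 12080 mg

12100 mg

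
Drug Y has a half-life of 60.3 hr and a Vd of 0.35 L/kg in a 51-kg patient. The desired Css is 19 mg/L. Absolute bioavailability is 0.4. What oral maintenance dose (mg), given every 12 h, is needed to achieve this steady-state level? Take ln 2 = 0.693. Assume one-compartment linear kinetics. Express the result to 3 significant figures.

Vd(total) = 51 kg × 0.35 L/kg = 17.85 L
CL = ln 2 · Vd / t½ = 0.693 × 17.85 / 60.3 = 0.2051 L/h
D = CL × Css × τ / F = 0.2051 × 19 × 12 / 0.4 = 116.9 mg

117 mg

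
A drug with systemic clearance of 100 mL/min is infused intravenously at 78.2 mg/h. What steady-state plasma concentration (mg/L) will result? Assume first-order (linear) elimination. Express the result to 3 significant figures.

13.0 mg/L

Convert clearance: 100 mL/min × 60 min/h ÷ 1000 mL/L = 6.000 L/h
Css = rate / CL = 78.2 / 6.000 = 13.03 mg/L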